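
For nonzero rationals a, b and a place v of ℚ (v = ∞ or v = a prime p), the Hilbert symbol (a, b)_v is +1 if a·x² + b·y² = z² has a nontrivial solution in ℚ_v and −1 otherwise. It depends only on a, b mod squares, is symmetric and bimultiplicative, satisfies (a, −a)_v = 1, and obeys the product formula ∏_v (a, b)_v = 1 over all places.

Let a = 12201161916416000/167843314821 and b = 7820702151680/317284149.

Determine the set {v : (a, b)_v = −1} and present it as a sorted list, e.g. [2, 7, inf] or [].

[3, 5, 7, 11]

Mod squares: a ≡ 2310, b ≡ 105. Check v ∈ {∞, 2, 3, 5, 7, 11, 13, 17, 19, 23}.
v=2: v_2(a)=21, v_2(b)=10; units ≡ 3, 1 (mod 8); ε·ε+αω+βω = 1·0+21·0+10·1 ≡ 0  ⇒  (a,b)_2 = +1.
v=13: a=13^-4·(≡9), b=13^-4·(≡4) mod 13; (9|13)=+1, (4|13)=+1; (−1)^{-4·-4·6}·(+1)^-4·(+1)^-4 = +1.
v=17: a=17^2·(≡1), b=17^2·(≡6) mod 17; (1|17)=+1, (6|17)=-1; (−1)^{2·2·8}·(+1)^2·(-1)^2 = +1.
v=∞: 2310 > 0 and 105 > 0  ⇒  (a,b)_∞ = +1.
v=23: a=23^-4·(≡21), b=23^-2·(≡9) mod 23; (21|23)=-1, (9|23)=+1; (−1)^{-4·-2·11}·(-1)^-2·(+1)^-4 = +1.
v=5: a=5^3·(≡3), b=5^1·(≡4) mod 5; (3|5)=-1, (4|5)=+1; (−1)^{3·1·2}·(-1)^1·(+1)^3 = -1.
v=7: a=7^-1·(≡4), b=7^-1·(≡1) mod 7; (4|7)=+1, (1|7)=+1; (−1)^{-1·-1·3}·(+1)^-1·(+1)^-1 = -1.
v=3: a=3^-1·(≡2), b=3^-1·(≡2) mod 3; (2|3)=-1, (2|3)=-1; (−1)^{-1·-1·1}·(-1)^-1·(-1)^-1 = -1.
v=11: a=11^5·(≡4), b=11^4·(≡6) mod 11; (4|11)=+1, (6|11)=-1; (−1)^{5·4·5}·(+1)^4·(-1)^5 = -1.
v=19: a=19^0·(≡11), b=19^2·(≡12) mod 19; (11|19)=+1, (12|19)=-1; (−1)^{0·2·9}·(+1)^2·(-1)^0 = +1.
|Ram(2310, 105)| = 4, even; anisotropic at {3, 5, 7, 11}.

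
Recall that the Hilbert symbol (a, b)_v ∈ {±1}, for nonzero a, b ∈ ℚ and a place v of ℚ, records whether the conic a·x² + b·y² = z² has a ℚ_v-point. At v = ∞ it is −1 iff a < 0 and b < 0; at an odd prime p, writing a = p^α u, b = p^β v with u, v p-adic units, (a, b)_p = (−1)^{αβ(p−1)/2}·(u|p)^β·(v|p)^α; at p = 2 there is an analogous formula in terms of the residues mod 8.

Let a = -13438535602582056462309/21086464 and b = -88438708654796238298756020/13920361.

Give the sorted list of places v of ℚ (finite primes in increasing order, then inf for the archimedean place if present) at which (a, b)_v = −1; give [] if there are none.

(a, b) ≡ (-1258629, -17205) mod (ℚ^×)²; places V = {2, 3, 5, 7, 11, 13, 17, 19, 23, 29, 31, 37, 41, 43, ∞}.
(a,b)_37: α=1, u≡15; β=1, v≡7 (mod 37); (15|37)=-1, (7|37)=+1; sign (−1)^0·-1^1·+1^1 = -1.
(a,b)_11: α=2, u≡6; β=2, v≡2 (mod 11); (6|11)=-1, (2|11)=-1; sign (−1)^0·-1^2·-1^2 = +1.
(a,b)_7: α=-2, u≡3; β=-2, v≡1 (mod 7); (3|7)=-1, (1|7)=+1; sign (−1)^0·-1^-2·+1^-2 = +1.
(a,b)_31: α=2, u≡25; β=3, v≡21 (mod 31); (25|31)=+1, (21|31)=-1; sign (−1)^0·+1^3·-1^2 = +1.
(a,b)_5: α=0, u≡4; β=1, v≡1 (mod 5); (4|5)=+1, (1|5)=+1; sign (−1)^0·+1^1·+1^0 = +1.
(a,b)_∞: sgn(-1258629)=−, sgn(-17205)=−, so -1.
(a,b)_29: α=3, u≡3; β=4, v≡26 (mod 29); (3|29)=-1, (26|29)=-1; sign (−1)^0·-1^4·-1^3 = -1.
(a,b)_2: α=-8, β=2; u≡3, v≡3 (mod 8); ε(u)ε(v)=1·1, αω(v)=-8·1, βω(u)=2·1; sum ≡ 1  ⇒  -1.
(a,b)_13: α=0, u≡2; β=-2, v≡7 (mod 13); (2|13)=-1, (7|13)=-1; sign (−1)^0·-1^-2·-1^0 = +1.
(a,b)_17: α=1, u≡9; β=2, v≡16 (mod 17); (9|17)=+1, (16|17)=+1; sign (−1)^0·+1^2·+1^1 = +1.
(a,b)_41: α=-2, u≡3; β=-2, v≡38 (mod 41); (3|41)=-1, (38|41)=-1; sign (−1)^0·-1^-2·-1^-2 = +1.
(a,b)_3: α=11, u≡1; β=5, v≡1 (mod 3); (1|3)=+1, (1|3)=+1; sign (−1)^1·+1^5·+1^11 = -1.
(a,b)_23: α=1, u≡22; β=0, v≡21 (mod 23); (22|23)=-1, (21|23)=-1; sign (−1)^0·-1^0·-1^1 = -1.
(a,b)_43: α=2, u≡38; β=2, v≡6 (mod 43); (38|43)=+1, (6|43)=+1; sign (−1)^0·+1^2·+1^2 = +1.
(a,b)_19: α=0, u≡11; β=2, v≡9 (mod 19); (11|19)=+1, (9|19)=+1; sign (−1)^0·+1^2·+1^0 = +1.
Ram(-1258629, -17205) = {2, 3, 23, 29, 37, ∞}; no ℚ_2-point on the conic.

[2, 3, 23, 29, 37, inf]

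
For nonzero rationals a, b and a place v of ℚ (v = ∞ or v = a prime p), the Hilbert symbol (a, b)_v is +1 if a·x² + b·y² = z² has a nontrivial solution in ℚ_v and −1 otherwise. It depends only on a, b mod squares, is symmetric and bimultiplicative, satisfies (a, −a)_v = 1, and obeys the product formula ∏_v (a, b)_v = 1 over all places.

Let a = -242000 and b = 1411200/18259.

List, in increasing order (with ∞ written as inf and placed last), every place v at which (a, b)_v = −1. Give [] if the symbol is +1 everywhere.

(a, b) ≡ (-5, 38) mod (ℚ^×)²; places V = {2, 3, 5, 7, 11, 19, 31, ∞}.
(a,b)_19: α=0, u≡3; β=-1, v≡15 (mod 19); (3|19)=-1, (15|19)=-1; sign (−1)^0·-1^-1·-1^0 = -1.
(a,b)_2: α=4, β=7; u≡3, v≡3 (mod 8); ε(u)ε(v)=1·1, αω(v)=4·1, βω(u)=7·1; sum ≡ 0  ⇒  +1.
(a,b)_3: α=0, u≡1; β=2, v≡2 (mod 3); (1|3)=+1, (2|3)=-1; sign (−1)^0·+1^2·-1^0 = +1.
(a,b)_∞: sgn(-5)=−, sgn(38)=+, so +1.
(a,b)_11: α=2, u≡2; β=0, v≡1 (mod 11); (2|11)=-1, (1|11)=+1; sign (−1)^0·-1^0·+1^2 = +1.
(a,b)_5: α=3, u≡4; β=2, v≡2 (mod 5); (4|5)=+1, (2|5)=-1; sign (−1)^0·+1^2·-1^3 = -1.
(a,b)_31: α=0, u≡17; β=-2, v≡14 (mod 31); (17|31)=-1, (14|31)=+1; sign (−1)^0·-1^-2·+1^0 = +1.
(a,b)_7: α=0, u≡4; β=2, v≡3 (mod 7); (4|7)=+1, (3|7)=-1; sign (−1)^0·+1^2·-1^0 = +1.
|Ram(-5, 38)| = 2, even; anisotropic at {5, 19}.

[5, 19]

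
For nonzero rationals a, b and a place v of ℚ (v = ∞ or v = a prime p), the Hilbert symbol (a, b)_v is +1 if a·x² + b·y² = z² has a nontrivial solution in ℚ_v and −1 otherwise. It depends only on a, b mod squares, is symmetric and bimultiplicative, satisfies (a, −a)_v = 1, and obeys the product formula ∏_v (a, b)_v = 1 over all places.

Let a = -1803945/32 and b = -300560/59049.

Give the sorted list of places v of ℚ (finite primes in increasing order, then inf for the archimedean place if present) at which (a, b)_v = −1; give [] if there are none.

[2, inf]

(a, b) ≡ (-4290, -65) mod (ℚ^×)²; places V = {2, 3, 5, 11, 13, 17, 29, ∞}.
(a,b)_29: α=2, u≡10; β=0, v≡5 (mod 29); (10|29)=-1, (5|29)=+1; sign (−1)^0·-1^0·+1^2 = +1.
(a,b)_11: α=1, u≡7; β=0, v≡4 (mod 11); (7|11)=-1, (4|11)=+1; sign (−1)^0·-1^0·+1^1 = +1.
(a,b)_5: α=1, u≡3; β=1, v≡2 (mod 5); (3|5)=-1, (2|5)=-1; sign (−1)^0·-1^1·-1^1 = +1.
(a,b)_13: α=1, u≡6; β=1, v≡11 (mod 13); (6|13)=-1, (11|13)=-1; sign (−1)^0·-1^1·-1^1 = +1.
(a,b)_17: α=0, u≡12; β=2, v≡6 (mod 17); (12|17)=-1, (6|17)=-1; sign (−1)^0·-1^2·-1^0 = +1.
(a,b)_2: α=-5, β=4; u≡7, v≡7 (mod 8); ε(u)ε(v)=1·1, αω(v)=-5·0, βω(u)=4·0; sum ≡ 1  ⇒  -1.
(a,b)_3: α=1, u≡1; β=-10, v≡1 (mod 3); (1|3)=+1, (1|3)=+1; sign (−1)^0·+1^-10·+1^1 = +1.
(a,b)_∞: sgn(-4290)=−, sgn(-65)=−, so -1.
|Ram(-4290, -65)| = 2, even; anisotropic at {2, ∞}.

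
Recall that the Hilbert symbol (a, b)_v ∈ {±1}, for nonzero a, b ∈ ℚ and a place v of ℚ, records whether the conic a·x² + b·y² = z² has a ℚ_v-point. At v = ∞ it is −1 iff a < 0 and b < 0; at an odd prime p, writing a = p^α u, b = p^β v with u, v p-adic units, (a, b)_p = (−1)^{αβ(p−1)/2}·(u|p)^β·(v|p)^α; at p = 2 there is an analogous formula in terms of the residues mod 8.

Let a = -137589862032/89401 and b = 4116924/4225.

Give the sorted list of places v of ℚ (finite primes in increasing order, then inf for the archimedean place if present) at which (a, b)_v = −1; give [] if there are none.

[2, 17]

(a, b) ≡ (-17, 119) mod (ℚ^×)²; places V = {2, 3, 5, 7, 13, 17, 23, 31, ∞}.
(a,b)_∞: sgn(-17)=−, sgn(119)=+, so +1.
(a,b)_13: α=-2, u≡3; β=-2, v≡7 (mod 13); (3|13)=+1, (7|13)=-1; sign (−1)^0·+1^-2·-1^-2 = +1.
(a,b)_7: α=4, u≡4; β=1, v≡5 (mod 7); (4|7)=+1, (5|7)=-1; sign (−1)^0·+1^1·-1^4 = +1.
(a,b)_17: α=3, u≡4; β=1, v≡14 (mod 17); (4|17)=+1, (14|17)=-1; sign (−1)^0·+1^1·-1^3 = -1.
(a,b)_5: α=0, u≡3; β=-2, v≡1 (mod 5); (3|5)=-1, (1|5)=+1; sign (−1)^0·-1^-2·+1^0 = +1.
(a,b)_31: α=0, u≡2; β=2, v≡11 (mod 31); (2|31)=+1, (11|31)=-1; sign (−1)^0·+1^2·-1^0 = +1.
(a,b)_23: α=-2, u≡16; β=0, v≡1 (mod 23); (16|23)=+1, (1|23)=+1; sign (−1)^0·+1^0·+1^-2 = +1.
(a,b)_2: α=4, β=2; u≡7, v≡7 (mod 8); ε(u)ε(v)=1·1, αω(v)=4·0, βω(u)=2·0; sum ≡ 1  ⇒  -1.
(a,b)_3: α=6, u≡1; β=2, v≡2 (mod 3); (1|3)=+1, (2|3)=-1; sign (−1)^0·+1^2·-1^6 = +1.
|Ram(-17, 119)| = 2, even; anisotropic at {2, 17}.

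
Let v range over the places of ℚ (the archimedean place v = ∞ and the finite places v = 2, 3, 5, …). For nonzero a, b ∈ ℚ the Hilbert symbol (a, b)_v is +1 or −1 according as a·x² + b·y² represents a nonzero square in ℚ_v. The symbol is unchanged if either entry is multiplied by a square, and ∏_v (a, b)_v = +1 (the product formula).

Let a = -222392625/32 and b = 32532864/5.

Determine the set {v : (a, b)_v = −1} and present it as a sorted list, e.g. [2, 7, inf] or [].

[2, 5, 7, 13]

(a, b) ≡ (-7410, 51870) mod (ℚ^×)²; places V = {2, 3, 5, 7, 13, 19, ∞}.
(a,b)_∞: sgn(-7410)=−, sgn(51870)=+, so +1.
(a,b)_7: α=4, u≡5; β=3, v≡1 (mod 7); (5|7)=-1, (1|7)=+1; sign (−1)^0·-1^3·+1^4 = -1.
(a,b)_19: α=1, u≡16; β=1, v≡18 (mod 19); (16|19)=+1, (18|19)=-1; sign (−1)^1·+1^1·-1^1 = +1.
(a,b)_2: α=-5, β=7; u≡7, v≡7 (mod 8); ε(u)ε(v)=1·1, αω(v)=-5·0, βω(u)=7·0; sum ≡ 1  ⇒  -1.
(a,b)_5: α=3, u≡2; β=-1, v≡4 (mod 5); (2|5)=-1, (4|5)=+1; sign (−1)^0·-1^-1·+1^3 = -1.
(a,b)_3: α=1, u≡2; β=1, v≡1 (mod 3); (2|3)=-1, (1|3)=+1; sign (−1)^1·-1^1·+1^1 = +1.
(a,b)_13: α=1, u≡5; β=1, v≡3 (mod 13); (5|13)=-1, (3|13)=+1; sign (−1)^0·-1^1·+1^1 = -1.
|Ram(-7410, 51870)| = 4, even; anisotropic at {2, 5, 7, 13}.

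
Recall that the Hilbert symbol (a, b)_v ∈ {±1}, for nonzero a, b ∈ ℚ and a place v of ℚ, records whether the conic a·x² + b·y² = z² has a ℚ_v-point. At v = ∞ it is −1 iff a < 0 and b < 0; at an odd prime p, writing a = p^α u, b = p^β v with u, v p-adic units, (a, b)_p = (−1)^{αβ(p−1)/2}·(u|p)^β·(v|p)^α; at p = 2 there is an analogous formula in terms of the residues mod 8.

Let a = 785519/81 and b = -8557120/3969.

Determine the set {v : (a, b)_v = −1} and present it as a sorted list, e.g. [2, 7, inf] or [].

[2, 13, 17, 23]

Mod squares: a ≡ 16031, b ≡ -1105. Check v ∈ {∞, 2, 3, 5, 7, 11, 13, 17, 23, 41}.
v=3: a=3^-4·(≡2), b=3^-4·(≡2) mod 3; (2|3)=-1, (2|3)=-1; (−1)^{-4·-4·1}·(-1)^-4·(-1)^-4 = +1.
v=23: a=23^1·(≡19), b=23^0·(≡20) mod 23; (19|23)=-1, (20|23)=-1; (−1)^{1·0·11}·(-1)^0·(-1)^1 = -1.
v=11: a=11^0·(≡5), b=11^2·(≡6) mod 11; (5|11)=+1, (6|11)=-1; (−1)^{0·2·5}·(+1)^2·(-1)^0 = +1.
v=∞: 16031 > 0 and -1105 < 0  ⇒  (a,b)_∞ = +1.
v=41: a=41^1·(≡29), b=41^0·(≡32) mod 41; (29|41)=-1, (32|41)=+1; (−1)^{1·0·20}·(-1)^0·(+1)^1 = +1.
v=5: a=5^0·(≡4), b=5^1·(≡4) mod 5; (4|5)=+1, (4|5)=+1; (−1)^{0·1·2}·(+1)^1·(+1)^0 = +1.
v=17: a=17^1·(≡4), b=17^1·(≡14) mod 17; (4|17)=+1, (14|17)=-1; (−1)^{1·1·8}·(+1)^1·(-1)^1 = -1.
v=2: v_2(a)=0, v_2(b)=6; units ≡ 7, 7 (mod 8); ε·ε+αω+βω = 1·1+0·0+6·0 ≡ 1  ⇒  (a,b)_2 = -1.
v=7: a=7^2·(≡2), b=7^-2·(≡4) mod 7; (2|7)=+1, (4|7)=+1; (−1)^{2·-2·3}·(+1)^-2·(+1)^2 = +1.
v=13: a=13^0·(≡11), b=13^1·(≡7) mod 13; (11|13)=-1, (7|13)=-1; (−1)^{0·1·6}·(-1)^1·(-1)^0 = -1.
Ram(16031, -1105) = {2, 13, 17, 23}; no ℚ_2-point on the conic.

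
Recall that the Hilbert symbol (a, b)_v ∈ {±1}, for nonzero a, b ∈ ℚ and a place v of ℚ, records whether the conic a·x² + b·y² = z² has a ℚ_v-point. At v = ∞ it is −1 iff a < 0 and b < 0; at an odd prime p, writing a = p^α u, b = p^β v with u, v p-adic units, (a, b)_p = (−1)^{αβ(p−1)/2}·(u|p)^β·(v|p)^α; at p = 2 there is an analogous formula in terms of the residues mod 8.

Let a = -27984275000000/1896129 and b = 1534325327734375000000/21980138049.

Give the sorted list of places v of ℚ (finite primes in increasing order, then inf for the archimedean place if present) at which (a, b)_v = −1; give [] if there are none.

[11, 29]

Mod squares: a ≡ -11, b ≡ 319. Check v ∈ {∞, 2, 3, 5, 11, 17, 19, 29}.
v=3: a=3^-8·(≡1), b=3^-6·(≡1) mod 3; (1|3)=+1, (1|3)=+1; (−1)^{-8·-6·1}·(+1)^-6·(+1)^-8 = +1.
v=29: a=29^2·(≡17), b=29^3·(≡15) mod 29; (17|29)=-1, (15|29)=-1; (−1)^{2·3·14}·(-1)^3·(-1)^2 = -1.
v=∞: -11 < 0 and 319 > 0  ⇒  (a,b)_∞ = +1.
v=2: v_2(a)=6, v_2(b)=6; units ≡ 5, 7 (mod 8); ε·ε+αω+βω = 0·1+6·0+6·1 ≡ 0  ⇒  (a,b)_2 = +1.
v=5: a=5^8·(≡4), b=5^14·(≡4) mod 5; (4|5)=+1, (4|5)=+1; (−1)^{8·14·2}·(+1)^14·(+1)^8 = +1.
v=11: a=11^3·(≡10), b=11^5·(≡8) mod 11; (10|11)=-1, (8|11)=-1; (−1)^{3·5·5}·(-1)^5·(-1)^3 = -1.
v=19: a=19^0·(≡10), b=19^-2·(≡14) mod 19; (10|19)=-1, (14|19)=-1; (−1)^{0·-2·9}·(-1)^-2·(-1)^0 = +1.
v=17: a=17^-2·(≡7), b=17^-4·(≡9) mod 17; (7|17)=-1, (9|17)=+1; (−1)^{-2·-4·8}·(-1)^-4·(+1)^-2 = +1.
|Ram(-11, 319)| = 2, even; anisotropic at {11, 29}.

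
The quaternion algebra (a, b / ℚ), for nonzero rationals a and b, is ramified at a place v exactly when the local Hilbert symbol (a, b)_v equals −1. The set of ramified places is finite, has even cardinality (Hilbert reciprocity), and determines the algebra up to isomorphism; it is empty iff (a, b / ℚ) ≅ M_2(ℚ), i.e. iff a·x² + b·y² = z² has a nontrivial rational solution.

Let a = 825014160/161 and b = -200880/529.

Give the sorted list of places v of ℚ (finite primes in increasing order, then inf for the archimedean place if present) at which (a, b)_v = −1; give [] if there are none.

Mod squares: a ≡ 74865, b ≡ -155. Check v ∈ {∞, 2, 3, 5, 7, 23, 31, 37}.
v=∞: 74865 > 0 and -155 < 0  ⇒  (a,b)_∞ = +1.
v=2: v_2(a)=4, v_2(b)=4; units ≡ 1, 5 (mod 8); ε·ε+αω+βω = 0·0+4·1+4·0 ≡ 0  ⇒  (a,b)_2 = +1.
v=3: a=3^5·(≡1), b=3^4·(≡1) mod 3; (1|3)=+1, (1|3)=+1; (−1)^{5·4·1}·(+1)^4·(+1)^5 = +1.
v=5: a=5^1·(≡2), b=5^1·(≡1) mod 5; (2|5)=-1, (1|5)=+1; (−1)^{1·1·2}·(-1)^1·(+1)^1 = -1.
v=37: a=37^2·(≡13), b=37^0·(≡33) mod 37; (13|37)=-1, (33|37)=+1; (−1)^{2·0·18}·(-1)^0·(+1)^2 = +1.
v=23: a=23^-1·(≡16), b=23^-2·(≡2) mod 23; (16|23)=+1, (2|23)=+1; (−1)^{-1·-2·11}·(+1)^-2·(+1)^-1 = +1.
v=31: a=31^1·(≡18), b=31^1·(≡15) mod 31; (18|31)=+1, (15|31)=-1; (−1)^{1·1·15}·(+1)^1·(-1)^1 = +1.
v=7: a=7^-1·(≡6), b=7^0·(≡5) mod 7; (6|7)=-1, (5|7)=-1; (−1)^{-1·0·3}·(-1)^0·(-1)^-1 = -1.
Ram(74865, -155) = {5, 7}; no ℚ_5-point on the conic.

[5, 7]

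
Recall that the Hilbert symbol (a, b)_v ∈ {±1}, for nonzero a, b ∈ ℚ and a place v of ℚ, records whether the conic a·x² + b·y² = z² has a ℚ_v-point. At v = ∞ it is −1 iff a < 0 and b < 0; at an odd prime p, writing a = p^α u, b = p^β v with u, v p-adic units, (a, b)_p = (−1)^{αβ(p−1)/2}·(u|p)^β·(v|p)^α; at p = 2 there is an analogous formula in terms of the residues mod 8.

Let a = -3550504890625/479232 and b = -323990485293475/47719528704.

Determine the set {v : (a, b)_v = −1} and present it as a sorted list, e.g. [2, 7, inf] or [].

(a, b) ≡ (-29029, -91) mod (ℚ^×)²; places V = {2, 3, 5, 7, 11, 13, 29, 37, 41, ∞}.
(a,b)_41: α=0, u≡10; β=-2, v≡16 (mod 41); (10|41)=+1, (16|41)=+1; sign (−1)^0·+1^-2·+1^0 = +1.
(a,b)_13: α=-1, u≡1; β=5, v≡8 (mod 13); (1|13)=+1, (8|13)=-1; sign (−1)^0·+1^5·-1^-1 = -1.
(a,b)_∞: sgn(-29029)=−, sgn(-91)=−, so -1.
(a,b)_11: α=3, u≡3; β=2, v≡8 (mod 11); (3|11)=+1, (8|11)=-1; sign (−1)^0·+1^2·-1^3 = -1.
(a,b)_7: α=1, u≡4; β=3, v≡1 (mod 7); (4|7)=+1, (1|7)=+1; sign (−1)^1·+1^3·+1^1 = -1.
(a,b)_3: α=-2, u≡2; β=-4, v≡2 (mod 3); (2|3)=-1, (2|3)=-1; sign (−1)^0·-1^-4·-1^-2 = +1.
(a,b)_5: α=6, u≡1; β=2, v≡4 (mod 5); (1|5)=+1, (4|5)=+1; sign (−1)^0·+1^2·+1^6 = +1.
(a,b)_2: α=-12, β=-8; u≡3, v≡5 (mod 8); ε(u)ε(v)=1·0, αω(v)=-12·1, βω(u)=-8·1; sum ≡ 0  ⇒  +1.
(a,b)_37: α=0, u≡30; β=-2, v≡29 (mod 37); (30|37)=+1, (29|37)=-1; sign (−1)^0·+1^-2·-1^0 = +1.
(a,b)_29: α=3, u≡11; β=2, v≡13 (mod 29); (11|29)=-1, (13|29)=+1; sign (−1)^0·-1^2·+1^3 = +1.
Ram(-29029, -91) = {7, 11, 13, ∞}; no ℚ_7-point on the conic.

[7, 11, 13, inf]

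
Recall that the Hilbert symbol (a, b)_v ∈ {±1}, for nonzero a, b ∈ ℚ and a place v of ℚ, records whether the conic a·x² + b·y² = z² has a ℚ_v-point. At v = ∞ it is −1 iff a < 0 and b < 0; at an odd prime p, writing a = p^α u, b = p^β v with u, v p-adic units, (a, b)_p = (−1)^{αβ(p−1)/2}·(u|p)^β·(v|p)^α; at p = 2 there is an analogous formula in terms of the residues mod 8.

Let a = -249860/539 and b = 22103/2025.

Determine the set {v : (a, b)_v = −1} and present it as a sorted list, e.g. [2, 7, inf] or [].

[5, 23]

(a, b) ≡ (-715, 23) mod (ℚ^×)²; places V = {2, 3, 5, 7, 11, 13, 23, 31, ∞}.
(a,b)_31: α=2, u≡30; β=2, v≡24 (mod 31); (30|31)=-1, (24|31)=-1; sign (−1)^0·-1^2·-1^2 = +1.
(a,b)_5: α=1, u≡2; β=-2, v≡3 (mod 5); (2|5)=-1, (3|5)=-1; sign (−1)^0·-1^-2·-1^1 = -1.
(a,b)_7: α=-2, u≡3; β=0, v≡2 (mod 7); (3|7)=-1, (2|7)=+1; sign (−1)^0·-1^0·+1^-2 = +1.
(a,b)_∞: sgn(-715)=−, sgn(23)=+, so +1.
(a,b)_13: α=1, u≡12; β=0, v≡12 (mod 13); (12|13)=+1, (12|13)=+1; sign (−1)^0·+1^0·+1^1 = +1.
(a,b)_3: α=0, u≡2; β=-4, v≡2 (mod 3); (2|3)=-1, (2|3)=-1; sign (−1)^0·-1^-4·-1^0 = +1.
(a,b)_23: α=0, u≡15; β=1, v≡18 (mod 23); (15|23)=-1, (18|23)=+1; sign (−1)^0·-1^1·+1^0 = -1.
(a,b)_2: α=2, β=0; u≡5, v≡7 (mod 8); ε(u)ε(v)=0·1, αω(v)=2·0, βω(u)=0·1; sum ≡ 0  ⇒  +1.
(a,b)_11: α=-1, u≡1; β=0, v≡4 (mod 11); (1|11)=+1, (4|11)=+1; sign (−1)^0·+1^0·+1^-1 = +1.
Ram(-715, 23) = {5, 23}; no ℚ_5-point on the conic.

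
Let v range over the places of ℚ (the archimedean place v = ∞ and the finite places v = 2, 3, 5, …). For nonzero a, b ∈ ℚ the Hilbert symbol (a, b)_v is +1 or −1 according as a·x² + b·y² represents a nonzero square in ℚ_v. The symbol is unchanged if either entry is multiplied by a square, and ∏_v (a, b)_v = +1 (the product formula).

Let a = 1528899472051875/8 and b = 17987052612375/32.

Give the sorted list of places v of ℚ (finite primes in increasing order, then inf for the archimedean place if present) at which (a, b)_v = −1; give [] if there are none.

[7, 17]

Mod squares: a ≡ 317254, b ≡ 93310. Check v ∈ {∞, 2, 3, 5, 7, 11, 17, 31, 43}.
v=∞: 317254 > 0 and 93310 > 0  ⇒  (a,b)_∞ = +1.
v=43: a=43^1·(≡24), b=43^1·(≡37) mod 43; (24|43)=+1, (37|43)=-1; (−1)^{1·1·21}·(+1)^1·(-1)^1 = +1.
v=5: a=5^4·(≡1), b=5^3·(≡2) mod 5; (1|5)=+1, (2|5)=-1; (−1)^{4·3·2}·(+1)^3·(-1)^4 = +1.
v=3: a=3^2·(≡1), b=3^2·(≡1) mod 3; (1|3)=+1, (1|3)=+1; (−1)^{2·2·1}·(+1)^2·(+1)^2 = +1.
v=7: a=7^3·(≡4), b=7^3·(≡1) mod 7; (4|7)=+1, (1|7)=+1; (−1)^{3·3·3}·(+1)^3·(+1)^3 = -1.
v=11: a=11^2·(≡3), b=11^2·(≡8) mod 11; (3|11)=+1, (8|11)=-1; (−1)^{2·2·5}·(+1)^2·(-1)^2 = +1.
v=31: a=31^1·(≡1), b=31^1·(≡30) mod 31; (1|31)=+1, (30|31)=-1; (−1)^{1·1·15}·(+1)^1·(-1)^1 = +1.
v=17: a=17^3·(≡15), b=17^2·(≡5) mod 17; (15|17)=+1, (5|17)=-1; (−1)^{3·2·8}·(+1)^2·(-1)^3 = -1.
v=2: v_2(a)=-3, v_2(b)=-5; units ≡ 3, 7 (mod 8); ε·ε+αω+βω = 1·1+-3·0+-5·1 ≡ 0  ⇒  (a,b)_2 = +1.
(317254, 93310 / ℚ) ramifies at {7, 17}: a division algebra.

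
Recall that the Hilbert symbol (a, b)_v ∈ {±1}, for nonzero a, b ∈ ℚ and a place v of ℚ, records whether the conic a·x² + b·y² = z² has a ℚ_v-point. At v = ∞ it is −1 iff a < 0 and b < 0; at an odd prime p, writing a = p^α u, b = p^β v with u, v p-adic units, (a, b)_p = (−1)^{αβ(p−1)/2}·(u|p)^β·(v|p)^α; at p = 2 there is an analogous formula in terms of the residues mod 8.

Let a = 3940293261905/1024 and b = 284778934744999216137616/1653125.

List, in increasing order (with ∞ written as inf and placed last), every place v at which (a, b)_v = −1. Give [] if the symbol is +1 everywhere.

[7, 29, 31, 41]

(a, b) ≡ (24261545, 1667645) mod (ℚ^×)²; places V = {2, 5, 7, 11, 13, 23, 29, 31, 41, 53, ∞}.
(a,b)_53: α=1, u≡4; β=1, v≡1 (mod 53); (4|53)=+1, (1|53)=+1; sign (−1)^0·+1^1·+1^1 = +1.
(a,b)_23: α=0, u≡9; β=-2, v≡17 (mod 23); (9|23)=+1, (17|23)=-1; sign (−1)^0·+1^-2·-1^0 = +1.
(a,b)_7: α=1, u≡4; β=1, v≡2 (mod 7); (4|7)=+1, (2|7)=+1; sign (−1)^1·+1^1·+1^1 = -1.
(a,b)_2: α=-10, β=4; u≡1, v≡5 (mod 8); ε(u)ε(v)=0·0, αω(v)=-10·1, βω(u)=4·0; sum ≡ 0  ⇒  +1.
(a,b)_41: α=1, u≡23; β=4, v≡11 (mod 41); (23|41)=+1, (11|41)=-1; sign (−1)^0·+1^4·-1^1 = -1.
(a,b)_5: α=1, u≡4; β=-5, v≡4 (mod 5); (4|5)=+1, (4|5)=+1; sign (−1)^0·+1^-5·+1^1 = +1.
(a,b)_11: α=1, u≡2; β=2, v≡3 (mod 11); (2|11)=-1, (3|11)=+1; sign (−1)^0·-1^2·+1^1 = +1.
(a,b)_31: α=2, u≡24; β=5, v≡1 (mod 31); (24|31)=-1, (1|31)=+1; sign (−1)^0·-1^5·+1^2 = -1.
(a,b)_13: α=2, u≡3; β=2, v≡6 (mod 13); (3|13)=+1, (6|13)=-1; sign (−1)^0·+1^2·-1^2 = +1.
(a,b)_∞: sgn(24261545)=+, sgn(1667645)=+, so +1.
(a,b)_29: α=1, u≡13; β=1, v≡17 (mod 29); (13|29)=+1, (17|29)=-1; sign (−1)^0·+1^1·-1^1 = -1.
|Ram(24261545, 1667645)| = 4, even; anisotropic at {7, 29, 31, 41}.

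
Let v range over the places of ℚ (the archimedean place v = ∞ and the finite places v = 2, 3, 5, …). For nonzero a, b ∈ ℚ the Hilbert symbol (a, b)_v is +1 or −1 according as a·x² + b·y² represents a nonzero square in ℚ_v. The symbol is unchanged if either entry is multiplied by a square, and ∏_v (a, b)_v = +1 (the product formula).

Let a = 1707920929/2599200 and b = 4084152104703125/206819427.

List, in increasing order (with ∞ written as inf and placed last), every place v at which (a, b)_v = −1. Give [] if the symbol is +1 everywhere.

[3, 13]

(a, b) ≡ (2, 663) mod (ℚ^×)²; places V = {2, 3, 5, 7, 11, 13, 17, 19, 23, ∞}.
(a,b)_∞: sgn(2)=+, sgn(663)=+, so +1.
(a,b)_2: α=-5, β=0; u≡1, v≡7 (mod 8); ε(u)ε(v)=0·1, αω(v)=-5·0, βω(u)=0·0; sum ≡ 0  ⇒  +1.
(a,b)_23: α=0, u≡1; β=-2, v≡11 (mod 23); (1|23)=+1, (11|23)=-1; sign (−1)^0·+1^-2·-1^0 = +1.
(a,b)_7: α=0, u≡4; β=2, v≡6 (mod 7); (4|7)=+1, (6|7)=-1; sign (−1)^0·+1^2·-1^0 = +1.
(a,b)_5: α=-2, u≡3; β=6, v≡3 (mod 5); (3|5)=-1, (3|5)=-1; sign (−1)^0·-1^6·-1^-2 = +1.
(a,b)_3: α=-2, u≡2; β=-1, v≡2 (mod 3); (2|3)=-1, (2|3)=-1; sign (−1)^0·-1^-1·-1^-2 = -1.
(a,b)_19: α=-2, u≡15; β=-4, v≡16 (mod 19); (15|19)=-1, (16|19)=+1; sign (−1)^0·-1^-4·+1^-2 = +1.
(a,b)_17: α=4, u≡16; β=7, v≡3 (mod 17); (16|17)=+1, (3|17)=-1; sign (−1)^0·+1^7·-1^4 = +1.
(a,b)_11: α=2, u≡8; β=0, v≡4 (mod 11); (8|11)=-1, (4|11)=+1; sign (−1)^0·-1^0·+1^2 = +1.
(a,b)_13: α=2, u≡6; β=1, v≡10 (mod 13); (6|13)=-1, (10|13)=+1; sign (−1)^0·-1^1·+1^2 = -1.
Ram(2, 663) = {3, 13}; no ℚ_3-point on the conic.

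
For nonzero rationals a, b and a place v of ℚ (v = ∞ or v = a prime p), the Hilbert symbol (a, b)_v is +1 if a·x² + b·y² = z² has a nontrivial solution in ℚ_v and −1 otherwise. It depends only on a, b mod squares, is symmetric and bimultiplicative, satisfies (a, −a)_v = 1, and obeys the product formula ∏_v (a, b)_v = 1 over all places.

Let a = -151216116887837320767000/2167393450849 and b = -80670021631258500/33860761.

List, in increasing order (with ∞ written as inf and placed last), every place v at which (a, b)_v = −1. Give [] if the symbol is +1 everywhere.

(a, b) ≡ (-70, -8265) mod (ℚ^×)²; places V = {2, 3, 5, 7, 11, 19, 23, 29, ∞}.
(a,b)_5: α=3, u≡1; β=3, v≡2 (mod 5); (1|5)=+1, (2|5)=-1; sign (−1)^0·+1^3·-1^3 = -1.
(a,b)_2: α=3, β=2; u≡5, v≡7 (mod 8); ε(u)ε(v)=0·1, αω(v)=3·0, βω(u)=2·1; sum ≡ 0  ⇒  +1.
(a,b)_19: α=4, u≡5; β=3, v≡18 (mod 19); (5|19)=+1, (18|19)=-1; sign (−1)^0·+1^3·-1^4 = +1.
(a,b)_3: α=14, u≡2; β=9, v≡2 (mod 3); (2|3)=-1, (2|3)=-1; sign (−1)^0·-1^9·-1^14 = -1.
(a,b)_23: α=-6, u≡5; β=-4, v≡15 (mod 23); (5|23)=-1, (15|23)=-1; sign (−1)^0·-1^-4·-1^-6 = +1.
(a,b)_∞: sgn(-70)=−, sgn(-8265)=−, so -1.
(a,b)_29: α=4, u≡3; β=3, v≡23 (mod 29); (3|29)=-1, (23|29)=+1; sign (−1)^0·-1^3·+1^4 = -1.
(a,b)_7: α=3, u≡1; β=2, v≡1 (mod 7); (1|7)=+1, (1|7)=+1; sign (−1)^0·+1^2·+1^3 = +1.
(a,b)_11: α=-4, u≡8; β=-2, v≡10 (mod 11); (8|11)=-1, (10|11)=-1; sign (−1)^0·-1^-2·-1^-4 = +1.
Ram(-70, -8265) = {3, 5, 29, ∞}; no ℚ_3-point on the conic.

[3, 5, 29, inf]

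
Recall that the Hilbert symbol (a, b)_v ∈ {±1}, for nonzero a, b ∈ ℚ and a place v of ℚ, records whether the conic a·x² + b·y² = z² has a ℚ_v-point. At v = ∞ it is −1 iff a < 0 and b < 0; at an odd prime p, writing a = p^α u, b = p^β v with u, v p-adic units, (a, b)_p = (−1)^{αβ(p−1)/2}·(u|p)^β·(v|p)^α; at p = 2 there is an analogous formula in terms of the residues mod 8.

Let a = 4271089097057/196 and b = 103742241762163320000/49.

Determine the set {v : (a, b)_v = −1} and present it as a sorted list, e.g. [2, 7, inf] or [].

Mod squares: a ≡ 17, b ≡ 1147. Check v ∈ {∞, 2, 3, 5, 7, 17, 19, 23, 31, 37}.
v=∞: 17 > 0 and 1147 > 0  ⇒  (a,b)_∞ = +1.
v=23: a=23^2·(≡20), b=23^2·(≡22) mod 23; (20|23)=-1, (22|23)=-1; (−1)^{2·2·11}·(-1)^2·(-1)^2 = +1.
v=17: a=17^1·(≡4), b=17^0·(≡4) mod 17; (4|17)=+1, (4|17)=+1; (−1)^{1·0·8}·(+1)^0·(+1)^1 = +1.
v=2: v_2(a)=-2, v_2(b)=6; units ≡ 1, 3 (mod 8); ε·ε+αω+βω = 0·1+-2·1+6·0 ≡ 0  ⇒  (a,b)_2 = +1.
v=3: a=3^0·(≡2), b=3^2·(≡1) mod 3; (2|3)=-1, (1|3)=+1; (−1)^{0·2·1}·(-1)^2·(+1)^0 = +1.
v=19: a=19^2·(≡11), b=19^2·(≡5) mod 19; (11|19)=+1, (5|19)=+1; (−1)^{2·2·9}·(+1)^2·(+1)^2 = +1.
v=5: a=5^0·(≡2), b=5^4·(≡3) mod 5; (2|5)=-1, (3|5)=-1; (−1)^{0·4·2}·(-1)^4·(-1)^0 = +1.
v=7: a=7^-2·(≡5), b=7^-2·(≡6) mod 7; (5|7)=-1, (6|7)=-1; (−1)^{-2·-2·3}·(-1)^-2·(-1)^-2 = +1.
v=31: a=31^2·(≡30), b=31^3·(≡17) mod 31; (30|31)=-1, (17|31)=-1; (−1)^{2·3·15}·(-1)^3·(-1)^2 = -1.
v=37: a=37^2·(≡5), b=37^3·(≡14) mod 37; (5|37)=-1, (14|37)=-1; (−1)^{2·3·18}·(-1)^3·(-1)^2 = -1.
Ram(17, 1147) = {31, 37}; no ℚ_31-point on the conic.

[31, 37]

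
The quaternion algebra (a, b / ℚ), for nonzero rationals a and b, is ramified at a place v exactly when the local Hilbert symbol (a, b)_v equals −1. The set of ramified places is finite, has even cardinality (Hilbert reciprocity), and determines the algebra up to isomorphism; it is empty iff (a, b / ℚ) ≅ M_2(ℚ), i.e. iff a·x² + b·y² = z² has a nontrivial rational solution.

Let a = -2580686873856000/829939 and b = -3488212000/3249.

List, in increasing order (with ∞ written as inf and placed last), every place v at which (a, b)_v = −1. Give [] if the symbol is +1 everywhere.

(a, b) ≡ (-1919190, -130) mod (ℚ^×)²; places V = {2, 3, 5, 7, 11, 13, 19, 37, ∞}.
(a,b)_7: α=1, u≡6; β=2, v≡5 (mod 7); (6|7)=-1, (5|7)=-1; sign (−1)^0·-1^2·-1^1 = -1.
(a,b)_∞: sgn(-1919190)=−, sgn(-130)=−, so -1.
(a,b)_19: α=-3, u≡15; β=-2, v≡10 (mod 19); (15|19)=-1, (10|19)=-1; sign (−1)^0·-1^-2·-1^-3 = -1.
(a,b)_11: α=-2, u≡6; β=0, v≡6 (mod 11); (6|11)=-1, (6|11)=-1; sign (−1)^0·-1^0·-1^-2 = +1.
(a,b)_37: α=3, u≡30; β=2, v≡31 (mod 37); (30|37)=+1, (31|37)=-1; sign (−1)^0·+1^2·-1^3 = -1.
(a,b)_13: α=1, u≡8; β=1, v≡9 (mod 13); (8|13)=-1, (9|13)=+1; sign (−1)^0·-1^1·+1^1 = -1.
(a,b)_5: α=3, u≡3; β=3, v≡1 (mod 5); (3|5)=-1, (1|5)=+1; sign (−1)^0·-1^3·+1^3 = -1.
(a,b)_2: α=11, β=5; u≡5, v≡7 (mod 8); ε(u)ε(v)=0·1, αω(v)=11·0, βω(u)=5·1; sum ≡ 1  ⇒  -1.
(a,b)_3: α=7, u≡2; β=-2, v≡2 (mod 3); (2|3)=-1, (2|3)=-1; sign (−1)^0·-1^-2·-1^7 = -1.
|Ram(-1919190, -130)| = 8, even; anisotropic at {2, 3, 5, 7, 13, 19, 37, ∞}.

[2, 3, 5, 7, 13, 19, 37, inf]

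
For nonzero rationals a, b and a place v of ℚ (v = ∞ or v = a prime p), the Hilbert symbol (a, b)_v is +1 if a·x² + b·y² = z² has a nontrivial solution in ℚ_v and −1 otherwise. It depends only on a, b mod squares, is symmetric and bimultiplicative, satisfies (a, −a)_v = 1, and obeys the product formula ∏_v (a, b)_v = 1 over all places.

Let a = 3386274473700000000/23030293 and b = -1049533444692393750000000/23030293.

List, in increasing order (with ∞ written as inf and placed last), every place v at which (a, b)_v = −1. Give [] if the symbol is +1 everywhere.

[2, 13, 19, 29]

(a, b) ≡ (221, -1217710) mod (ℚ^×)²; places V = {2, 3, 5, 11, 13, 17, 19, 29, ∞}.
(a,b)_13: α=-1, u≡12; β=-1, v≡11 (mod 13); (12|13)=+1, (11|13)=-1; sign (−1)^0·+1^-1·-1^-1 = -1.
(a,b)_2: α=8, β=7; u≡5, v≡1 (mod 8); ε(u)ε(v)=0·0, αω(v)=8·0, βω(u)=7·1; sum ≡ 1  ⇒  -1.
(a,b)_11: α=-6, u≡4; β=-6, v≡5 (mod 11); (4|11)=+1, (5|11)=+1; sign (−1)^0·+1^-6·+1^-6 = +1.
(a,b)_29: α=2, u≡18; β=3, v≡11 (mod 29); (18|29)=-1, (11|29)=-1; sign (−1)^0·-1^3·-1^2 = -1.
(a,b)_19: α=2, u≡18; β=3, v≡1 (mod 19); (18|19)=-1, (1|19)=+1; sign (−1)^0·-1^3·+1^2 = -1.
(a,b)_∞: sgn(221)=+, sgn(-1217710)=−, so +1.
(a,b)_17: α=1, u≡16; β=1, v≡2 (mod 17); (16|17)=+1, (2|17)=+1; sign (−1)^0·+1^1·+1^1 = +1.
(a,b)_5: α=8, u≡4; β=11, v≡2 (mod 5); (4|5)=+1, (2|5)=-1; sign (−1)^0·+1^11·-1^8 = +1.
(a,b)_3: α=8, u≡2; β=10, v≡2 (mod 3); (2|3)=-1, (2|3)=-1; sign (−1)^0·-1^10·-1^8 = +1.
Ram(221, -1217710) = {2, 13, 19, 29}; no ℚ_2-point on the conic.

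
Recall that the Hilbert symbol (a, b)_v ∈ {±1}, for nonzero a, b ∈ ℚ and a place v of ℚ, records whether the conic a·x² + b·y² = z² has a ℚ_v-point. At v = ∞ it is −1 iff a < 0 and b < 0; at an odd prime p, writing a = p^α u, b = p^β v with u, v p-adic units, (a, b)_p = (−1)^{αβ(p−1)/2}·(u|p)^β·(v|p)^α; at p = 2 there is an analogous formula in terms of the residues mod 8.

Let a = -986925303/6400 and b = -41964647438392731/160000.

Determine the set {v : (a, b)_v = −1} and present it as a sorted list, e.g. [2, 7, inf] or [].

[3, 13, 29, inf]

(a, b) ≡ (-150423, -19) mod (ℚ^×)²; places V = {2, 3, 5, 7, 13, 19, 29, ∞}.
(a,b)_5: α=-2, u≡2; β=-4, v≡4 (mod 5); (2|5)=-1, (4|5)=+1; sign (−1)^0·-1^-4·+1^-2 = +1.
(a,b)_29: α=1, u≡13; β=2, v≡3 (mod 29); (13|29)=+1, (3|29)=-1; sign (−1)^0·+1^2·-1^1 = -1.
(a,b)_2: α=-8, β=-8; u≡1, v≡5 (mod 8); ε(u)ε(v)=0·0, αω(v)=-8·1, βω(u)=-8·0; sum ≡ 0  ⇒  +1.
(a,b)_13: α=1, u≡1; β=2, v≡2 (mod 13); (1|13)=+1, (2|13)=-1; sign (−1)^0·+1^2·-1^1 = -1.
(a,b)_3: α=9, u≡1; β=16, v≡2 (mod 3); (1|3)=+1, (2|3)=-1; sign (−1)^0·+1^16·-1^9 = -1.
(a,b)_∞: sgn(-150423)=−, sgn(-19)=−, so -1.
(a,b)_7: α=1, u≡1; β=0, v≡4 (mod 7); (1|7)=+1, (4|7)=+1; sign (−1)^0·+1^0·+1^1 = +1.
(a,b)_19: α=1, u≡7; β=3, v≡18 (mod 19); (7|19)=+1, (18|19)=-1; sign (−1)^1·+1^3·-1^1 = +1.
|Ram(-150423, -19)| = 4, even; anisotropic at {3, 13, 29, ∞}.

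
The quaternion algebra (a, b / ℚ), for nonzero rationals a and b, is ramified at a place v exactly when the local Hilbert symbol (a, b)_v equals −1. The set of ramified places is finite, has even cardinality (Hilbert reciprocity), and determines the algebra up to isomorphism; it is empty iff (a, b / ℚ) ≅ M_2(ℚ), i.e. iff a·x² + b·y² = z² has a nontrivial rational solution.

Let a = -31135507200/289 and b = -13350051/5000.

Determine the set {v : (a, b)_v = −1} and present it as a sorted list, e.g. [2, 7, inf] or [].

[2, 7, 13, 23, 31, 41, 53, inf]

Mod squares: a ≡ -540547, b ≡ -24518. Check v ∈ {∞, 2, 3, 5, 7, 11, 13, 17, 23, 31, 41, 47, 53}.
v=53: a=53^1·(≡26), b=53^0·(≡39) mod 53; (26|53)=-1, (39|53)=-1; (−1)^{1·0·26}·(-1)^0·(-1)^1 = -1.
v=41: a=41^0·(≡28), b=41^1·(≡15) mod 41; (28|41)=-1, (15|41)=-1; (−1)^{0·1·20}·(-1)^1·(-1)^0 = -1.
v=5: a=5^2·(≡3), b=5^-4·(≡3) mod 5; (3|5)=-1, (3|5)=-1; (−1)^{2·-4·2}·(-1)^-4·(-1)^2 = +1.
v=11: a=11^0·(≡9), b=11^2·(≡9) mod 11; (9|11)=+1, (9|11)=+1; (−1)^{0·2·5}·(+1)^2·(+1)^0 = +1.
v=23: a=23^0·(≡10), b=23^1·(≡22) mod 23; (10|23)=-1, (22|23)=-1; (−1)^{0·1·11}·(-1)^1·(-1)^0 = -1.
v=13: a=13^0·(≡7), b=13^1·(≡1) mod 13; (7|13)=-1, (1|13)=+1; (−1)^{0·1·6}·(-1)^1·(+1)^0 = -1.
v=∞: -540547 < 0 and -24518 < 0  ⇒  (a,b)_∞ = -1.
v=17: a=17^-2·(≡8), b=17^0·(≡16) mod 17; (8|17)=+1, (16|17)=+1; (−1)^{-2·0·8}·(+1)^0·(+1)^-2 = +1.
v=2: v_2(a)=8, v_2(b)=-3; units ≡ 5, 5 (mod 8); ε·ε+αω+βω = 0·0+8·1+-3·1 ≡ 1  ⇒  (a,b)_2 = -1.
v=7: a=7^1·(≡6), b=7^0·(≡3) mod 7; (6|7)=-1, (3|7)=-1; (−1)^{1·0·3}·(-1)^0·(-1)^1 = -1.
v=47: a=47^1·(≡3), b=47^0·(≡14) mod 47; (3|47)=+1, (14|47)=+1; (−1)^{1·0·23}·(+1)^0·(+1)^1 = +1.
v=31: a=31^1·(≡28), b=31^0·(≡11) mod 31; (28|31)=+1, (11|31)=-1; (−1)^{1·0·15}·(+1)^0·(-1)^1 = -1.
v=3: a=3^2·(≡2), b=3^2·(≡1) mod 3; (2|3)=-1, (1|3)=+1; (−1)^{2·2·1}·(-1)^2·(+1)^2 = +1.
(-540547, -24518 / ℚ) ramifies at {2, 7, 13, 23, 31, 41, 53, ∞}: a division algebra.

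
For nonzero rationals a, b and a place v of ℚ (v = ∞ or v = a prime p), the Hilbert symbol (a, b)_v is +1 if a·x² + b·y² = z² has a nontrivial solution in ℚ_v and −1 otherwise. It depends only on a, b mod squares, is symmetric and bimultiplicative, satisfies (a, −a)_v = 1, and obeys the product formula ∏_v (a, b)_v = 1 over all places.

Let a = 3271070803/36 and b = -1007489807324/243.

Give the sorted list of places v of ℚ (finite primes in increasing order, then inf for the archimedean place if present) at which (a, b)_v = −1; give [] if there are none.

(a, b) ≡ (403, -93093) mod (ℚ^×)²; places V = {2, 3, 7, 11, 13, 31, 37, ∞}.
(a,b)_31: α=1, u≡11; β=1, v≡9 (mod 31); (11|31)=-1, (9|31)=+1; sign (−1)^1·-1^1·+1^1 = +1.
(a,b)_11: α=2, u≡7; β=3, v≡6 (mod 11); (7|11)=-1, (6|11)=-1; sign (−1)^0·-1^3·-1^2 = -1.
(a,b)_13: α=1, u≡2; β=1, v≡6 (mod 13); (2|13)=-1, (6|13)=-1; sign (−1)^0·-1^1·-1^1 = +1.
(a,b)_2: α=-2, β=2; u≡3, v≡3 (mod 8); ε(u)ε(v)=1·1, αω(v)=-2·1, βω(u)=2·1; sum ≡ 1  ⇒  -1.
(a,b)_3: α=-2, u≡1; β=-5, v≡1 (mod 3); (1|3)=+1, (1|3)=+1; sign (−1)^0·+1^-5·+1^-2 = +1.
(a,b)_∞: sgn(403)=+, sgn(-93093)=−, so +1.
(a,b)_37: α=2, u≡36; β=2, v≡10 (mod 37); (36|37)=+1, (10|37)=+1; sign (−1)^0·+1^2·+1^2 = +1.
(a,b)_7: α=2, u≡4; β=3, v≡4 (mod 7); (4|7)=+1, (4|7)=+1; sign (−1)^0·+1^3·+1^2 = +1.
|Ram(403, -93093)| = 2, even; anisotropic at {2, 11}.

[2, 11]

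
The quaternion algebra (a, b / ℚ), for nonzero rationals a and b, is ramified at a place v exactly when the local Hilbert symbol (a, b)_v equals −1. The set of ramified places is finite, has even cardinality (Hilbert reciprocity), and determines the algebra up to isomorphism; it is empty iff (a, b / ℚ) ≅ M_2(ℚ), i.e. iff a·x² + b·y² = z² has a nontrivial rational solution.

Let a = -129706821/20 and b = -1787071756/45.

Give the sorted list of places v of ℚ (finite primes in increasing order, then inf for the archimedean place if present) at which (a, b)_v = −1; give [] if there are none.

[17, 23, 29, inf]

(a, b) ≡ (-72059345, -2324495) mod (ℚ^×)²; places V = {2, 3, 5, 17, 23, 29, 31, 41, ∞}.
(a,b)_∞: sgn(-72059345)=−, sgn(-2324495)=−, so -1.
(a,b)_3: α=2, u≡1; β=-2, v≡1 (mod 3); (1|3)=+1, (1|3)=+1; sign (−1)^0·+1^-2·+1^2 = +1.
(a,b)_2: α=-2, β=2; u≡7, v≡1 (mod 8); ε(u)ε(v)=1·0, αω(v)=-2·0, βω(u)=2·0; sum ≡ 0  ⇒  +1.
(a,b)_29: α=1, u≡17; β=1, v≡6 (mod 29); (17|29)=-1, (6|29)=+1; sign (−1)^0·-1^1·+1^1 = -1.
(a,b)_31: α=1, u≡16; β=2, v≡20 (mod 31); (16|31)=+1, (20|31)=+1; sign (−1)^0·+1^2·+1^1 = +1.
(a,b)_23: α=1, u≡19; β=1, v≡11 (mod 23); (19|23)=-1, (11|23)=-1; sign (−1)^1·-1^1·-1^1 = -1.
(a,b)_41: α=1, u≡1; β=1, v≡37 (mod 41); (1|41)=+1, (37|41)=+1; sign (−1)^0·+1^1·+1^1 = +1.
(a,b)_17: α=1, u≡14; β=1, v≡15 (mod 17); (14|17)=-1, (15|17)=+1; sign (−1)^0·-1^1·+1^1 = -1.
(a,b)_5: α=-1, u≡1; β=-1, v≡1 (mod 5); (1|5)=+1, (1|5)=+1; sign (−1)^0·+1^-1·+1^-1 = +1.
(-72059345, -2324495 / ℚ) ramifies at {17, 23, 29, ∞}: a division algebra.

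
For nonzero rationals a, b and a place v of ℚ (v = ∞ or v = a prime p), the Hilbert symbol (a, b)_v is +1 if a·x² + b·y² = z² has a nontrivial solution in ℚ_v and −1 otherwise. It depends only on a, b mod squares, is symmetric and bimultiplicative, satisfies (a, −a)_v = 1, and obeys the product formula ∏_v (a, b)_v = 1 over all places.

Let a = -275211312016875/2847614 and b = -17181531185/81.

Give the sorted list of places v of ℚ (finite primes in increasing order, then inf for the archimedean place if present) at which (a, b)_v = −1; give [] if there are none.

Mod squares: a ≡ -238602, b ≡ -665. Check v ∈ {∞, 2, 3, 5, 7, 11, 13, 17, 19, 23, 41}.
v=2: v_2(a)=-1, v_2(b)=0; units ≡ 3, 7 (mod 8); ε·ε+αω+βω = 1·1+-1·0+0·1 ≡ 1  ⇒  (a,b)_2 = -1.
v=19: a=19^1·(≡5), b=19^1·(≡3) mod 19; (5|19)=+1, (3|19)=-1; (−1)^{1·1·9}·(+1)^1·(-1)^1 = +1.
v=7: a=7^-1·(≡1), b=7^1·(≡6) mod 7; (1|7)=+1, (6|7)=-1; (−1)^{-1·1·3}·(+1)^1·(-1)^-1 = +1.
v=∞: -238602 < 0 and -665 < 0  ⇒  (a,b)_∞ = -1.
v=41: a=41^-2·(≡10), b=41^0·(≡9) mod 41; (10|41)=+1, (9|41)=+1; (−1)^{-2·0·20}·(+1)^0·(+1)^-2 = +1.
v=17: a=17^2·(≡11), b=17^2·(≡16) mod 17; (11|17)=-1, (16|17)=+1; (−1)^{2·2·8}·(-1)^2·(+1)^2 = +1.
v=11: a=11^-2·(≡6), b=11^0·(≡7) mod 11; (6|11)=-1, (7|11)=-1; (−1)^{-2·0·5}·(-1)^0·(-1)^-2 = +1.
v=13: a=13^3·(≡5), b=13^2·(≡8) mod 13; (5|13)=-1, (8|13)=-1; (−1)^{3·2·6}·(-1)^2·(-1)^3 = -1.
v=5: a=5^4·(≡2), b=5^1·(≡3) mod 5; (2|5)=-1, (3|5)=-1; (−1)^{4·1·2}·(-1)^1·(-1)^4 = -1.
v=23: a=23^3·(≡15), b=23^2·(≡2) mod 23; (15|23)=-1, (2|23)=+1; (−1)^{3·2·11}·(-1)^2·(+1)^3 = +1.
v=3: a=3^1·(≡2), b=3^-4·(≡1) mod 3; (2|3)=-1, (1|3)=+1; (−1)^{1·-4·1}·(-1)^-4·(+1)^1 = +1.
Ram(-238602, -665) = {2, 5, 13, ∞}; no ℚ_2-point on the conic.

[2, 5, 13, inf]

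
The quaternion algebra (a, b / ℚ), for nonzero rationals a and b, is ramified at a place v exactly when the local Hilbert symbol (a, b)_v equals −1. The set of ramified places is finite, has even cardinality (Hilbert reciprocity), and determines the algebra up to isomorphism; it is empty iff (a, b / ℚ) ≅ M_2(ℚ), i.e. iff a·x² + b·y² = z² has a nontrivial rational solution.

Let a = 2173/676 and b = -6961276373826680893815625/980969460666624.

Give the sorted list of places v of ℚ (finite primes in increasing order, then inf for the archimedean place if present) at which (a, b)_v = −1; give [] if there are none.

Mod squares: a ≡ 2173, b ≡ -61705. Check v ∈ {∞, 2, 3, 5, 7, 11, 13, 17, 31, 41, 43, 53}.
v=2: v_2(a)=-2, v_2(b)=-8; units ≡ 5, 7 (mod 8); ε·ε+αω+βω = 0·1+-2·0+-8·1 ≡ 0  ⇒  (a,b)_2 = +1.
v=3: a=3^0·(≡1), b=3^-8·(≡2) mod 3; (1|3)=+1, (2|3)=-1; (−1)^{0·-8·1}·(+1)^-8·(-1)^0 = +1.
v=13: a=13^-2·(≡7), b=13^-6·(≡5) mod 13; (7|13)=-1, (5|13)=-1; (−1)^{-2·-6·6}·(-1)^-6·(-1)^-2 = +1.
v=53: a=53^1·(≡5), b=53^4·(≡38) mod 53; (5|53)=-1, (38|53)=+1; (−1)^{1·4·26}·(-1)^4·(+1)^1 = +1.
v=17: a=17^0·(≡5), b=17^2·(≡3) mod 17; (5|17)=-1, (3|17)=-1; (−1)^{0·2·8}·(-1)^2·(-1)^0 = +1.
v=7: a=7^0·(≡6), b=7^3·(≡3) mod 7; (6|7)=-1, (3|7)=-1; (−1)^{0·3·3}·(-1)^3·(-1)^0 = -1.
v=41: a=41^1·(≡17), b=41^3·(≡30) mod 41; (17|41)=-1, (30|41)=-1; (−1)^{1·3·20}·(-1)^3·(-1)^1 = +1.
v=11: a=11^0·(≡10), b=11^-2·(≡9) mod 11; (10|11)=-1, (9|11)=+1; (−1)^{0·-2·5}·(-1)^-2·(+1)^0 = +1.
v=5: a=5^0·(≡3), b=5^5·(≡1) mod 5; (3|5)=-1, (1|5)=+1; (−1)^{0·5·2}·(-1)^5·(+1)^0 = -1.
v=43: a=43^0·(≡16), b=43^1·(≡19) mod 43; (16|43)=+1, (19|43)=-1; (−1)^{0·1·21}·(+1)^1·(-1)^0 = +1.
v=31: a=31^0·(≡15), b=31^2·(≡1) mod 31; (15|31)=-1, (1|31)=+1; (−1)^{0·2·15}·(-1)^2·(+1)^0 = +1.
v=∞: 2173 > 0 and -61705 < 0  ⇒  (a,b)_∞ = +1.
(2173, -61705 / ℚ) ramifies at {5, 7}: a division algebra.

[5, 7]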